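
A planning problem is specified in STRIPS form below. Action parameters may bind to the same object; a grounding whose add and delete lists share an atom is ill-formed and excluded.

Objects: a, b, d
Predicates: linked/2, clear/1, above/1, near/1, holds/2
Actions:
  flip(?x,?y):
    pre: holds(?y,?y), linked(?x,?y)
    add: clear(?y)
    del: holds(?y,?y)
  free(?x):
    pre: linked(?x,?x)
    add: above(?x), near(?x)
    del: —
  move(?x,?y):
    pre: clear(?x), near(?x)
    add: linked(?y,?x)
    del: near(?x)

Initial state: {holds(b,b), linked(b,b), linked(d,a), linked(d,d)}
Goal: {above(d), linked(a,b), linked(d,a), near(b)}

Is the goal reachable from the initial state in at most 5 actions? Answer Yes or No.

Yes

1. flip(b,b)  →  {clear(b), linked(b,b), linked(d,a), linked(d,d)}
2. free(b)  →  {above(b), clear(b), linked(b,b), linked(d,a), linked(d,d), near(b)}
3. free(d)  →  {above(b), above(d), clear(b), linked(b,b), linked(d,a), linked(d,d), near(b), near(d)}
4. move(b,a)  →  {above(b), above(d), clear(b), linked(a,b), linked(b,b), linked(d,a), linked(d,d), near(d)}
5. free(b)  →  {above(b), above(d), clear(b), linked(a,b), linked(b,b), linked(d,a), linked(d,d), near(b), near(d)}
optimal plan length = 5; 5 ≤ 5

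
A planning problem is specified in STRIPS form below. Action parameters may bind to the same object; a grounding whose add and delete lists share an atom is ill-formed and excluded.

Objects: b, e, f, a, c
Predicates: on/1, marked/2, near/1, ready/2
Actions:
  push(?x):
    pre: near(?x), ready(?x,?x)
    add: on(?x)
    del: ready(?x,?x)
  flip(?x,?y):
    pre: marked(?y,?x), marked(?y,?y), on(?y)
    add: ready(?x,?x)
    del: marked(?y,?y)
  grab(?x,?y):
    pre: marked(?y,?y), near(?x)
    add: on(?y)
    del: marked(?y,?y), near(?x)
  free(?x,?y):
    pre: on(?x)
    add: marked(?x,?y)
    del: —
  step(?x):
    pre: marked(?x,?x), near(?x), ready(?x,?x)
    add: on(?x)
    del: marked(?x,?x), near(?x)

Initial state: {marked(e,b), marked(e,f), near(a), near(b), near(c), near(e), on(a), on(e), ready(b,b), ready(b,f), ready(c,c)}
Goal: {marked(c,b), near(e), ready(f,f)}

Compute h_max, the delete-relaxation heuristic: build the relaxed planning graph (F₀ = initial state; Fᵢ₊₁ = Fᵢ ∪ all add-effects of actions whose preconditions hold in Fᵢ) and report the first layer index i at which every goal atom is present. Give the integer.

2

F0 = init (11 atoms)
F1 = F0 ∪ {marked(a,a), marked(a,b), marked(a,c), marked(a,e), marked(a,f), marked(e,a), marked(e,c), marked(e,e), on(b), on(c)}  (21 atoms)
F2 = F1 ∪ {marked(b,a), marked(b,b), marked(b,c), marked(b,e), marked(b,f), marked(c,a), marked(c,b), marked(c,c), marked(c,e), marked(c,f), ready(a,a), ready(e,e), ready(f,f)}  (34 atoms)
goal ⊆ F2  ⇒  h_max = 2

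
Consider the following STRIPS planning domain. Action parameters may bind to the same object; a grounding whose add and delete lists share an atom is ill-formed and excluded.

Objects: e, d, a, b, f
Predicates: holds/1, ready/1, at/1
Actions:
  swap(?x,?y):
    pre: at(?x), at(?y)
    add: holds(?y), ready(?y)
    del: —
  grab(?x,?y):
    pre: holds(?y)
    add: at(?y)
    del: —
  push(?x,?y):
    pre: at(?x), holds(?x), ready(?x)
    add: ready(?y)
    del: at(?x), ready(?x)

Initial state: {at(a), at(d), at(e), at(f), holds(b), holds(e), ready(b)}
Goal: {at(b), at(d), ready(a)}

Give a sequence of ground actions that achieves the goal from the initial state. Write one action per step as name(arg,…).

swap(e,a); grab(e,b)

1. swap(e,a)  →  {at(a), at(d), at(e), at(f), holds(a), holds(b), holds(e), ready(a), ready(b)}
2. grab(e,b)  →  {at(a), at(b), at(d), at(e), at(f), holds(a), holds(b), holds(e), ready(a), ready(b)}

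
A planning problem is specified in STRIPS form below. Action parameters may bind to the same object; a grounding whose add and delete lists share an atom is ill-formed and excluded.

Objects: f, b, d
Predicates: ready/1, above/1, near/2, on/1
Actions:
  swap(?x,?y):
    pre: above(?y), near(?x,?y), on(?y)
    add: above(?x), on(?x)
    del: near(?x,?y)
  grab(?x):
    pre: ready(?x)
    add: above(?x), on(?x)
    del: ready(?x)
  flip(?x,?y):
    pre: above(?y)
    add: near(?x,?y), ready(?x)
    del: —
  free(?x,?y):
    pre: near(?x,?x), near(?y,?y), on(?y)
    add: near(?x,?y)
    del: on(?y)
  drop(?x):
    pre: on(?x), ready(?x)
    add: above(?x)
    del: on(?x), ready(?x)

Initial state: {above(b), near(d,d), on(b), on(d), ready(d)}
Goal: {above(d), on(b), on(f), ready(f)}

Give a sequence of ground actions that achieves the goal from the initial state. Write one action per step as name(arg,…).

grab(d); flip(f,b); swap(f,b)

1. grab(d)  →  {above(b), above(d), near(d,d), on(b), on(d)}
2. flip(f,b)  →  {above(b), above(d), near(d,d), near(f,b), on(b), on(d), ready(f)}
3. swap(f,b)  →  {above(b), above(d), above(f), near(d,d), on(b), on(d), on(f), ready(f)}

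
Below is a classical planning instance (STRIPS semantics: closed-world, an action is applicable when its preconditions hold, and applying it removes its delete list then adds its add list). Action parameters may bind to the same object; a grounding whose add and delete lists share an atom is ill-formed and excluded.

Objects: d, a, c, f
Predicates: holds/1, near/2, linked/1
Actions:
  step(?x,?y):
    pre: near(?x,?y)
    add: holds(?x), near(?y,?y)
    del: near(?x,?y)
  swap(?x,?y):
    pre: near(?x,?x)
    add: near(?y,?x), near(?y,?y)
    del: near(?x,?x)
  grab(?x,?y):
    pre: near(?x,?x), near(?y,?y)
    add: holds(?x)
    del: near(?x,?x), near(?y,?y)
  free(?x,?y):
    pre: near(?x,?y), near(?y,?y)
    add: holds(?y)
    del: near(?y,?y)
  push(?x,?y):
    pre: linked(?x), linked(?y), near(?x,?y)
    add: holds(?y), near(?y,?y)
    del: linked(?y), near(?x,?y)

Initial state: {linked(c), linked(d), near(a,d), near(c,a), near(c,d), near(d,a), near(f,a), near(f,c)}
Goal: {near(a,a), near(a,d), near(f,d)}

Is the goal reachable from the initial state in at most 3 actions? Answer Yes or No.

1. step(d,a)  →  {holds(d), linked(c), linked(d), near(a,a), near(a,d), near(c,a), near(c,d), near(f,a), near(f,c)}
2. step(c,d)  →  {holds(c), holds(d), linked(c), linked(d), near(a,a), near(a,d), near(c,a), near(d,d), near(f,a), near(f,c)}
3. swap(d,f)  →  {holds(c), holds(d), linked(c), linked(d), near(a,a), near(a,d), near(c,a), near(f,a), near(f,c), near(f,d), near(f,f)}
optimal plan length = 3; 3 ≤ 3

Yes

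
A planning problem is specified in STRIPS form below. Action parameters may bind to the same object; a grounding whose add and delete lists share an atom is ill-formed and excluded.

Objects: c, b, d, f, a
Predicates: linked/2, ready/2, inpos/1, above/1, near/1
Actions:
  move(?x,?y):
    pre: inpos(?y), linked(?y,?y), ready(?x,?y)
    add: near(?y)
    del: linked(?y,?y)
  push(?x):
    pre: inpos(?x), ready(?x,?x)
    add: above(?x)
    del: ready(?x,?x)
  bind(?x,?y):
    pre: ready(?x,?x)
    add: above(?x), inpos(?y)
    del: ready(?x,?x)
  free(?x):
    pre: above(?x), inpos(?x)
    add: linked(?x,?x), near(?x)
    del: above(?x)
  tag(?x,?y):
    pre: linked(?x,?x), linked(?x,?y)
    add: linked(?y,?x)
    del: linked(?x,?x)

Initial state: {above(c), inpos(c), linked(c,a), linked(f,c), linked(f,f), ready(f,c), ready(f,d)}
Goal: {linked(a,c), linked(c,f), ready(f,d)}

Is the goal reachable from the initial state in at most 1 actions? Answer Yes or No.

No

1. free(c)  →  {inpos(c), linked(c,a), linked(c,c), linked(f,c), linked(f,f), near(c), ready(f,c), ready(f,d)}
2. tag(c,a)  →  {inpos(c), linked(a,c), linked(c,a), linked(f,c), linked(f,f), near(c), ready(f,c), ready(f,d)}
3. tag(f,c)  →  {inpos(c), linked(a,c), linked(c,a), linked(c,f), linked(f,c), near(c), ready(f,c), ready(f,d)}
optimal plan length = 3; 3 > 1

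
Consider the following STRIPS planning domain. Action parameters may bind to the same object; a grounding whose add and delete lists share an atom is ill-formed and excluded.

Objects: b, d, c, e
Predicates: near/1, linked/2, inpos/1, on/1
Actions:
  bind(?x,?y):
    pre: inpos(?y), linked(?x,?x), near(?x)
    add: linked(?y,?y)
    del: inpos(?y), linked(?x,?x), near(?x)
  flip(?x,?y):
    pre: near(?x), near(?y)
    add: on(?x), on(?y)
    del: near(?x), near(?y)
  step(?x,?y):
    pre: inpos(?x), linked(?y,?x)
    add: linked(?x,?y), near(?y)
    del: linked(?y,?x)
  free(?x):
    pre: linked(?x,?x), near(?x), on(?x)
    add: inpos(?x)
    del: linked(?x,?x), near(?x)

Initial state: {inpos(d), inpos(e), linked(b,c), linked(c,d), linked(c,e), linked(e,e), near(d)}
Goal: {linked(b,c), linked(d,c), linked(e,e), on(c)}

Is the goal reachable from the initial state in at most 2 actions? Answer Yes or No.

1. step(d,c)  →  {inpos(d), inpos(e), linked(b,c), linked(c,e), linked(d,c), linked(e,e), near(c), near(d)}
2. flip(d,c)  →  {inpos(d), inpos(e), linked(b,c), linked(c,e), linked(d,c), linked(e,e), on(c), on(d)}
optimal plan length = 2; 2 ≤ 2

Yes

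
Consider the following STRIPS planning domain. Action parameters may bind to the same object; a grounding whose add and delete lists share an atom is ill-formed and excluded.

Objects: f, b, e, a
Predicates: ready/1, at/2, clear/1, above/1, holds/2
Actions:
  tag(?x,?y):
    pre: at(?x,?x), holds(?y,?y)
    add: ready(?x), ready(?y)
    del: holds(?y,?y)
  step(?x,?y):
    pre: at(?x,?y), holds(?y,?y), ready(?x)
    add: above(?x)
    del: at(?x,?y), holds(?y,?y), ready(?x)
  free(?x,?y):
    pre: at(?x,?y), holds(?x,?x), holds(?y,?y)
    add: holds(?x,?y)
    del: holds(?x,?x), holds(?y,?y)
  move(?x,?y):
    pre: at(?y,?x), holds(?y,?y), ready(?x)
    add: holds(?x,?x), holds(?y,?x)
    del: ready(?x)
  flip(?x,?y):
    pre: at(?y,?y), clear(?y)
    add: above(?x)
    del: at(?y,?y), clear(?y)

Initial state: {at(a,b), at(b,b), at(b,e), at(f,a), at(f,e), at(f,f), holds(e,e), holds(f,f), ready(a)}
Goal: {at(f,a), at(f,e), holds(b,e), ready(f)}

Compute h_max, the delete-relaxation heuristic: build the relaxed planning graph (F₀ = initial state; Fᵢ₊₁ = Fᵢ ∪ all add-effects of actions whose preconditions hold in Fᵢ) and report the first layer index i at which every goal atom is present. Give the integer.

3

F0 = init (9 atoms)
F1 = F0 ∪ {holds(a,a), holds(f,a), holds(f,e), ready(b), ready(e), ready(f)}  (15 atoms)
F2 = F1 ∪ {above(b), above(f), holds(a,b), holds(b,b)}  (19 atoms)
F3 = F2 ∪ {above(a), holds(b,e)}  (21 atoms)
goal ⊆ F3  ⇒  h_max = 3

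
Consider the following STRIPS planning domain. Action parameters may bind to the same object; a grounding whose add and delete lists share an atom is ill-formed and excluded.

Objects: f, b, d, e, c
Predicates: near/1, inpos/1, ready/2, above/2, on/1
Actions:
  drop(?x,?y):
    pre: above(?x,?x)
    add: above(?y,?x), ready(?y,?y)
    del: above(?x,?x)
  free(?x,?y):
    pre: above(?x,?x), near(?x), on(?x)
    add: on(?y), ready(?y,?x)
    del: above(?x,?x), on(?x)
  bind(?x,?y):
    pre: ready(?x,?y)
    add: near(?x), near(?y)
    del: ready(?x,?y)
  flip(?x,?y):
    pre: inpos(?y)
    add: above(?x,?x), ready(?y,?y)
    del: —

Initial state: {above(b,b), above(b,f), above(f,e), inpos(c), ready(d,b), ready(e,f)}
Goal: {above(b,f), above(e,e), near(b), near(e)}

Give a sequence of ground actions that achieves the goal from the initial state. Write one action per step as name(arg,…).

bind(d,b); bind(e,f); flip(e,c)

1. bind(d,b)  →  {above(b,b), above(b,f), above(f,e), inpos(c), near(b), near(d), ready(e,f)}
2. bind(e,f)  →  {above(b,b), above(b,f), above(f,e), inpos(c), near(b), near(d), near(e), near(f)}
3. flip(e,c)  →  {above(b,b), above(b,f), above(e,e), above(f,e), inpos(c), near(b), near(d), near(e), near(f), ready(c,c)}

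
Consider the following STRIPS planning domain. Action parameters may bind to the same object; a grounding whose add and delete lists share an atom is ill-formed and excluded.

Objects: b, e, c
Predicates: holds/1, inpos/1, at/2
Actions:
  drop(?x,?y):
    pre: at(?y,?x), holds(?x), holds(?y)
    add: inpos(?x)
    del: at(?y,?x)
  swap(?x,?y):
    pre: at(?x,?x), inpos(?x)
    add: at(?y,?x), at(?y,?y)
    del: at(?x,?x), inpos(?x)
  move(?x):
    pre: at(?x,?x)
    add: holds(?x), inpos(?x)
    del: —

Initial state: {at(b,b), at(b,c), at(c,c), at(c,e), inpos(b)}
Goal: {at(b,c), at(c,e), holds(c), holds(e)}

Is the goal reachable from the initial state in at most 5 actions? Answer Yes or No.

1. swap(b,e)  →  {at(b,c), at(c,c), at(c,e), at(e,b), at(e,e)}
2. move(e)  →  {at(b,c), at(c,c), at(c,e), at(e,b), at(e,e), holds(e), inpos(e)}
3. move(c)  →  {at(b,c), at(c,c), at(c,e), at(e,b), at(e,e), holds(c), holds(e), inpos(c), inpos(e)}
optimal plan length = 3; 3 ≤ 5

Yes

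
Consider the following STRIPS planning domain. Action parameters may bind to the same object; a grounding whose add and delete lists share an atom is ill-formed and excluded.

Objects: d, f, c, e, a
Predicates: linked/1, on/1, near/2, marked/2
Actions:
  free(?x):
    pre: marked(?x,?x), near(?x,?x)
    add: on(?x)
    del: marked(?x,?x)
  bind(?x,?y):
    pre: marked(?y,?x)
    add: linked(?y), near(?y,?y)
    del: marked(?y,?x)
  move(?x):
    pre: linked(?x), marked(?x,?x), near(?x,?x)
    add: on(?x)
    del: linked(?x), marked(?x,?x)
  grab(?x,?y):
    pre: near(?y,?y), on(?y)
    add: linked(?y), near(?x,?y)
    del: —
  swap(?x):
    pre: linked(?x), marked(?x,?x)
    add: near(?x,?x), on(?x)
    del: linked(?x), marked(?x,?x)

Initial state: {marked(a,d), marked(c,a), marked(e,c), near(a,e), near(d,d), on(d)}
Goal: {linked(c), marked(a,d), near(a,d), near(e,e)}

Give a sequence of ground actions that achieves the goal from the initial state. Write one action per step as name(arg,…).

bind(c,e); bind(a,c); grab(a,d)

1. bind(c,e)  →  {linked(e), marked(a,d), marked(c,a), near(a,e), near(d,d), near(e,e), on(d)}
2. bind(a,c)  →  {linked(c), linked(e), marked(a,d), near(a,e), near(c,c), near(d,d), near(e,e), on(d)}
3. grab(a,d)  →  {linked(c), linked(d), linked(e), marked(a,d), near(a,d), near(a,e), near(c,c), near(d,d), near(e,e), on(d)}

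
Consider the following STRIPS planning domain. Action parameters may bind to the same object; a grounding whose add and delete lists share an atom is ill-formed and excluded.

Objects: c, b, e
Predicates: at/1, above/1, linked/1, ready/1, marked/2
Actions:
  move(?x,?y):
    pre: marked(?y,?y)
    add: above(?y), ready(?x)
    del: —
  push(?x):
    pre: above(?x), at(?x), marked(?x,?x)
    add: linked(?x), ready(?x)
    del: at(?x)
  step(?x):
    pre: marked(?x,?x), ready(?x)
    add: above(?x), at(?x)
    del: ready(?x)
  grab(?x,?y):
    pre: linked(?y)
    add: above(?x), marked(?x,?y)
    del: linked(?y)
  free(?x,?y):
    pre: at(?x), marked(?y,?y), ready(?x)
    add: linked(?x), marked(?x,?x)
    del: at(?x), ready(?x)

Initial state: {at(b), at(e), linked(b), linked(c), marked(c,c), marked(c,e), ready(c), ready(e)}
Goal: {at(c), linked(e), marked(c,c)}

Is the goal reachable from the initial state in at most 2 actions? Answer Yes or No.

Yes

1. step(c)  →  {above(c), at(b), at(c), at(e), linked(b), linked(c), marked(c,c), marked(c,e), ready(e)}
2. free(e,c)  →  {above(c), at(b), at(c), linked(b), linked(c), linked(e), marked(c,c), marked(c,e), marked(e,e)}
optimal plan length = 2; 2 ≤ 2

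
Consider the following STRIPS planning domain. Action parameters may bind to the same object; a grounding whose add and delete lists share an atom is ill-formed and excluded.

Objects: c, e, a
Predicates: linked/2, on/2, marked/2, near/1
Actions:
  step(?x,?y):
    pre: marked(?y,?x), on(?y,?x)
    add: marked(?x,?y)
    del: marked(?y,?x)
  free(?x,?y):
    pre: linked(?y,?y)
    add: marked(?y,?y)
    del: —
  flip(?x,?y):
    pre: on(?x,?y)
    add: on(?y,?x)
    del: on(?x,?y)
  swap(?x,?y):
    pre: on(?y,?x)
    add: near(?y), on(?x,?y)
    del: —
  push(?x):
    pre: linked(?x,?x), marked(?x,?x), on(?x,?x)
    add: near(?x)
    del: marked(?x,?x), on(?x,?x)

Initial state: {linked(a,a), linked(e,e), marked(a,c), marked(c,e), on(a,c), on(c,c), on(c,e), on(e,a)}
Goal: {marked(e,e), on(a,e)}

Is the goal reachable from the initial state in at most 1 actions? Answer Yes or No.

1. free(c,e)  →  {linked(a,a), linked(e,e), marked(a,c), marked(c,e), marked(e,e), on(a,c), on(c,c), on(c,e), on(e,a)}
2. flip(e,a)  →  {linked(a,a), linked(e,e), marked(a,c), marked(c,e), marked(e,e), on(a,c), on(a,e), on(c,c), on(c,e)}
optimal plan length = 2; 2 > 1

No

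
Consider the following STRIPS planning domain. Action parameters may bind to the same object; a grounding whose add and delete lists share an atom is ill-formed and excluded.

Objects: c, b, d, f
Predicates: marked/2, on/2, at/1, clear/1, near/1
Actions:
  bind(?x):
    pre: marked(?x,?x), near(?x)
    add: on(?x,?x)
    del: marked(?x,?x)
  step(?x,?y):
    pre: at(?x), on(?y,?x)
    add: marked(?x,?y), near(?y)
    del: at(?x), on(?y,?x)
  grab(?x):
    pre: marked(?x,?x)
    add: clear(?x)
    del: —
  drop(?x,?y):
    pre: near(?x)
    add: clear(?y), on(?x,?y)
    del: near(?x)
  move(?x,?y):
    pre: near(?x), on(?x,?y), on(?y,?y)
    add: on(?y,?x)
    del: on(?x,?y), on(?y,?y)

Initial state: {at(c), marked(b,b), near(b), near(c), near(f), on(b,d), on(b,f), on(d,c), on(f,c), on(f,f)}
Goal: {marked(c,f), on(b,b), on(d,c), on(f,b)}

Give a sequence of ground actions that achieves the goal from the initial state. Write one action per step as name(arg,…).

bind(b); step(c,f); drop(f,b)

1. bind(b)  →  {at(c), near(b), near(c), near(f), on(b,b), on(b,d), on(b,f), on(d,c), on(f,c), on(f,f)}
2. step(c,f)  →  {marked(c,f), near(b), near(c), near(f), on(b,b), on(b,d), on(b,f), on(d,c), on(f,f)}
3. drop(f,b)  →  {clear(b), marked(c,f), near(b), near(c), on(b,b), on(b,d), on(b,f), on(d,c), on(f,b), on(f,f)}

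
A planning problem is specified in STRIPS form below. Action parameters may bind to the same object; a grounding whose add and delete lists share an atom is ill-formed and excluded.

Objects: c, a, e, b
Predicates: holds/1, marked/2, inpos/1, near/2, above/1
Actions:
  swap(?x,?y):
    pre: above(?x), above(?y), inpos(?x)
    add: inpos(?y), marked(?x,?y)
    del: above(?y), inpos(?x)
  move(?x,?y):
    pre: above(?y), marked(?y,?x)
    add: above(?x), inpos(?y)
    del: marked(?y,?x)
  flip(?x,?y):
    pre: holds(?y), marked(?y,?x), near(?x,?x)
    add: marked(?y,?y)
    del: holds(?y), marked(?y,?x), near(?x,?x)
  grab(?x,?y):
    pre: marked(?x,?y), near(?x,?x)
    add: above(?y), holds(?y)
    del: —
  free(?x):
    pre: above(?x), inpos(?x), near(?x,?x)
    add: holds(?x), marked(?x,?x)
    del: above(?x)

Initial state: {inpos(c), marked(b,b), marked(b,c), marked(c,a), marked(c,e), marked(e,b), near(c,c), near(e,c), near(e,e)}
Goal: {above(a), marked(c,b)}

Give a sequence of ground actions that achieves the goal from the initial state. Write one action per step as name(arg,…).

1. grab(c,a)  →  {above(a), holds(a), inpos(c), marked(b,b), marked(b,c), marked(c,a), marked(c,e), marked(e,b), near(c,c), near(e,c), near(e,e)}
2. grab(e,b)  →  {above(a), above(b), holds(a), holds(b), inpos(c), marked(b,b), marked(b,c), marked(c,a), marked(c,e), marked(e,b), near(c,c), near(e,c), near(e,e)}
3. move(c,b)  →  {above(a), above(b), above(c), holds(a), holds(b), inpos(b), inpos(c), marked(b,b), marked(c,a), marked(c,e), marked(e,b), near(c,c), near(e,c), near(e,e)}
4. swap(c,b)  →  {above(a), above(c), holds(a), holds(b), inpos(b), marked(b,b), marked(c,a), marked(c,b), marked(c,e), marked(e,b), near(c,c), near(e,c), near(e,e)}

grab(c,a); grab(e,b); move(c,b); swap(c,b)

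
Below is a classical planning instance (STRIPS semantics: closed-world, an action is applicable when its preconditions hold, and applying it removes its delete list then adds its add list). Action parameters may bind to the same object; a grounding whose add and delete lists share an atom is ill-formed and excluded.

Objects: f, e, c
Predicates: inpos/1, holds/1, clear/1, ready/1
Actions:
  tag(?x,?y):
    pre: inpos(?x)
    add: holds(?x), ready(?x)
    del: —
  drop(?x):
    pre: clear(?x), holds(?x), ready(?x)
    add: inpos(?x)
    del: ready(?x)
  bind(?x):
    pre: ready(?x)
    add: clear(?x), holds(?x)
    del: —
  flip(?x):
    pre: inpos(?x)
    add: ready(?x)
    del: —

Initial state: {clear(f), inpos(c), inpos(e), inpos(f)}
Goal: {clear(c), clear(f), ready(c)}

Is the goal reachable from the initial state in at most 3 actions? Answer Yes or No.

1. tag(c,f)  →  {clear(f), holds(c), inpos(c), inpos(e), inpos(f), ready(c)}
2. bind(c)  →  {clear(c), clear(f), holds(c), inpos(c), inpos(e), inpos(f), ready(c)}
optimal plan length = 2; 2 ≤ 3

Yes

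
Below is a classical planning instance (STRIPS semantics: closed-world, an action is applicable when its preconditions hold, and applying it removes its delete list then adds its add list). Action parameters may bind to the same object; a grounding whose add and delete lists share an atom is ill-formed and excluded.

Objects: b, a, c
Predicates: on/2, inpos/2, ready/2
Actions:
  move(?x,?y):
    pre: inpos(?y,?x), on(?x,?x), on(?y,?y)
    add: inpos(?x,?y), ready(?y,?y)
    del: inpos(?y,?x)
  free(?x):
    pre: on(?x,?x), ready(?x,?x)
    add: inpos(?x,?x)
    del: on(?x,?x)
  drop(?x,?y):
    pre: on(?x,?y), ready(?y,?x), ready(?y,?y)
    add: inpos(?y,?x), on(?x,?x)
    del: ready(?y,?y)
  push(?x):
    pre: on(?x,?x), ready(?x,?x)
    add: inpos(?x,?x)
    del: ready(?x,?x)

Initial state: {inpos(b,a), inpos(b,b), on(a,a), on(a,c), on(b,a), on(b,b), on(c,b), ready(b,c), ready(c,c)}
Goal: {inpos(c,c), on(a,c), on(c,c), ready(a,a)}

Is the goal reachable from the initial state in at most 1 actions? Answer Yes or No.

No

1. move(a,b)  →  {inpos(a,b), inpos(b,b), on(a,a), on(a,c), on(b,a), on(b,b), on(c,b), ready(b,b), ready(b,c), ready(c,c)}
2. move(b,a)  →  {inpos(b,a), inpos(b,b), on(a,a), on(a,c), on(b,a), on(b,b), on(c,b), ready(a,a), ready(b,b), ready(b,c), ready(c,c)}
3. drop(c,b)  →  {inpos(b,a), inpos(b,b), inpos(b,c), on(a,a), on(a,c), on(b,a), on(b,b), on(c,b), on(c,c), ready(a,a), ready(b,c), ready(c,c)}
4. drop(c,c)  →  {inpos(b,a), inpos(b,b), inpos(b,c), inpos(c,c), on(a,a), on(a,c), on(b,a), on(b,b), on(c,b), on(c,c), ready(a,a), ready(b,c)}
optimal plan length = 4; 4 > 1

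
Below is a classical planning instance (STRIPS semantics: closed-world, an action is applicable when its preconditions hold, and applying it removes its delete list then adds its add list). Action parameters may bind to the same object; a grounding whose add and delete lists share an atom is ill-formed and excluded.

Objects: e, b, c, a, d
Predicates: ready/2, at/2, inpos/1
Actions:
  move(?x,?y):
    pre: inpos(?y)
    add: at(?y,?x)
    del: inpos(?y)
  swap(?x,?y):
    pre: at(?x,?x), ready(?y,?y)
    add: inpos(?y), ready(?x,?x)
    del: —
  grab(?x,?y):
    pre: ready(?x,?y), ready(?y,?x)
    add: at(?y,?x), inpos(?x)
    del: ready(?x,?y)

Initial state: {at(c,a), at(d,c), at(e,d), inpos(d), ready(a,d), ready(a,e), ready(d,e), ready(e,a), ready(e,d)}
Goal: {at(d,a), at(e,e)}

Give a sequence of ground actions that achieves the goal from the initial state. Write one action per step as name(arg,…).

1. move(a,d)  →  {at(c,a), at(d,a), at(d,c), at(e,d), ready(a,d), ready(a,e), ready(d,e), ready(e,a), ready(e,d)}
2. grab(e,a)  →  {at(a,e), at(c,a), at(d,a), at(d,c), at(e,d), inpos(e), ready(a,d), ready(a,e), ready(d,e), ready(e,d)}
3. move(e,e)  →  {at(a,e), at(c,a), at(d,a), at(d,c), at(e,d), at(e,e), ready(a,d), ready(a,e), ready(d,e), ready(e,d)}

move(a,d); grab(e,a); move(e,e)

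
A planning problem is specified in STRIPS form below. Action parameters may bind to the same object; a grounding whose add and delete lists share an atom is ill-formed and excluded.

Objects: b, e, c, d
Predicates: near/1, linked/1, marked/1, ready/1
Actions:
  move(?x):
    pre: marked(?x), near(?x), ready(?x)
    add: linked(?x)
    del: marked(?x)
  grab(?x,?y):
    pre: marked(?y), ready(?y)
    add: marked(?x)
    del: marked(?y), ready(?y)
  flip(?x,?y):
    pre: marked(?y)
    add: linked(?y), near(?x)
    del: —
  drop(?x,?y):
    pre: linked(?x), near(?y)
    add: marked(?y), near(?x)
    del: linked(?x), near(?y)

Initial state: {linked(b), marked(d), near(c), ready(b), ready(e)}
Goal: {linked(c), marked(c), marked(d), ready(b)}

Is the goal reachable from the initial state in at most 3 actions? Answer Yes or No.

1. drop(b,c)  →  {marked(c), marked(d), near(b), ready(b), ready(e)}
2. flip(b,c)  →  {linked(c), marked(c), marked(d), near(b), ready(b), ready(e)}
optimal plan length = 2; 2 ≤ 3

Yes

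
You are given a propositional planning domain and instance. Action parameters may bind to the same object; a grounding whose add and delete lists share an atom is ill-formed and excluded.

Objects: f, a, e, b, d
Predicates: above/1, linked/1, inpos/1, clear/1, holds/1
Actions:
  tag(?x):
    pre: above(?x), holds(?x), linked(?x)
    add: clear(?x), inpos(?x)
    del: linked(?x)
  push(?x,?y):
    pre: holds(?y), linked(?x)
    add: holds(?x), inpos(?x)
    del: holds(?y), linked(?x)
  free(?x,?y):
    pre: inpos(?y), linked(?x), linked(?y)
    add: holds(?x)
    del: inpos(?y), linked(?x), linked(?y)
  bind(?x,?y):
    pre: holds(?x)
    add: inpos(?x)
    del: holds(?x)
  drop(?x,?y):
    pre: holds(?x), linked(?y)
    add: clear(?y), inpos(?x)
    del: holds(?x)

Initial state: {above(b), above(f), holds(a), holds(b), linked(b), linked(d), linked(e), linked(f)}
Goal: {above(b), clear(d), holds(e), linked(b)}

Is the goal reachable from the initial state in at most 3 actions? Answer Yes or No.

1. push(e,a)  →  {above(b), above(f), holds(b), holds(e), inpos(e), linked(b), linked(d), linked(f)}
2. drop(b,d)  →  {above(b), above(f), clear(d), holds(e), inpos(b), inpos(e), linked(b), linked(d), linked(f)}
optimal plan length = 2; 2 ≤ 3

Yes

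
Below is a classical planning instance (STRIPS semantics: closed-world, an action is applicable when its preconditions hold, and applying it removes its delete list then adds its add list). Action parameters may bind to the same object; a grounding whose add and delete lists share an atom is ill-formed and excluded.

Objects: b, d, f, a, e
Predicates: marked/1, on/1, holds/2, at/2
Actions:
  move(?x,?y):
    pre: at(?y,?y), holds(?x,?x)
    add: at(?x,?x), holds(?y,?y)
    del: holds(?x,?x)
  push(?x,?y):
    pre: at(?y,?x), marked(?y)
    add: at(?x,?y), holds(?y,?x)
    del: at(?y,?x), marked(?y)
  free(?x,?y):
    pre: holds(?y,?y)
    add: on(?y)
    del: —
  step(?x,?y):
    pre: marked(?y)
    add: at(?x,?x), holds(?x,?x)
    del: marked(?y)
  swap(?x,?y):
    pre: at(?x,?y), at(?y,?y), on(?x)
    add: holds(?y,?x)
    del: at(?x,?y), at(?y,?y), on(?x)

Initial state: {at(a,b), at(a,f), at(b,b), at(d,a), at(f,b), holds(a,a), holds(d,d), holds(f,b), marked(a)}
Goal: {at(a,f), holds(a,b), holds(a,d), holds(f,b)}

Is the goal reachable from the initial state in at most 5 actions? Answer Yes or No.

1. move(a,b)  →  {at(a,a), at(a,b), at(a,f), at(b,b), at(d,a), at(f,b), holds(b,b), holds(d,d), holds(f,b), marked(a)}
2. push(b,a)  →  {at(a,a), at(a,f), at(b,a), at(b,b), at(d,a), at(f,b), holds(a,b), holds(b,b), holds(d,d), holds(f,b)}
3. free(b,d)  →  {at(a,a), at(a,f), at(b,a), at(b,b), at(d,a), at(f,b), holds(a,b), holds(b,b), holds(d,d), holds(f,b), on(d)}
4. swap(d,a)  →  {at(a,f), at(b,a), at(b,b), at(f,b), holds(a,b), holds(a,d), holds(b,b), holds(d,d), holds(f,b)}
optimal plan length = 4; 4 ≤ 5

Yes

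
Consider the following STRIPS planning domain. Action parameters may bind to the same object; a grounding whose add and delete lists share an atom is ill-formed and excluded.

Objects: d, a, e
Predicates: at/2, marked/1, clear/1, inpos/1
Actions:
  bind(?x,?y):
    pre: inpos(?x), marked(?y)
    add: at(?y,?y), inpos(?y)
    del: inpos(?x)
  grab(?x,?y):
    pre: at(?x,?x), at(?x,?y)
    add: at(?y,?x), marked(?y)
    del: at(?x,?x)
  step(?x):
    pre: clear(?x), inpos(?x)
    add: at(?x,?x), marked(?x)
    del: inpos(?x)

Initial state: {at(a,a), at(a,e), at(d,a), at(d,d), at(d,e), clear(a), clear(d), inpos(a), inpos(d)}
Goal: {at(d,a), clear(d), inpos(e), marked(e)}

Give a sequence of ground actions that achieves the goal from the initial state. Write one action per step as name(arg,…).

grab(d,e); bind(d,e)

1. grab(d,e)  →  {at(a,a), at(a,e), at(d,a), at(d,e), at(e,d), clear(a), clear(d), inpos(a), inpos(d), marked(e)}
2. bind(d,e)  →  {at(a,a), at(a,e), at(d,a), at(d,e), at(e,d), at(e,e), clear(a), clear(d), inpos(a), inpos(e), marked(e)}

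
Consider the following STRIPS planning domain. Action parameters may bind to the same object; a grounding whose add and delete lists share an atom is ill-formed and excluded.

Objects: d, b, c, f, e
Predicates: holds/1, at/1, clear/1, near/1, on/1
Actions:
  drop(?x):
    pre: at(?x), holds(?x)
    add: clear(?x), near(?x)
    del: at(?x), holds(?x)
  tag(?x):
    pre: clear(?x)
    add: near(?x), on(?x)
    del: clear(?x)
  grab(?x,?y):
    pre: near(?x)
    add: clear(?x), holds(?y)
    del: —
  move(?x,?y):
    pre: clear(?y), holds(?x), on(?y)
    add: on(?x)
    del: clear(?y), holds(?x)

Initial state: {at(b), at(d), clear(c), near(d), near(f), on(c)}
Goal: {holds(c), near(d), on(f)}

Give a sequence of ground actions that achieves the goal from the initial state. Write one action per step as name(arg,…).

grab(f,c); tag(f)

1. grab(f,c)  →  {at(b), at(d), clear(c), clear(f), holds(c), near(d), near(f), on(c)}
2. tag(f)  →  {at(b), at(d), clear(c), holds(c), near(d), near(f), on(c), on(f)}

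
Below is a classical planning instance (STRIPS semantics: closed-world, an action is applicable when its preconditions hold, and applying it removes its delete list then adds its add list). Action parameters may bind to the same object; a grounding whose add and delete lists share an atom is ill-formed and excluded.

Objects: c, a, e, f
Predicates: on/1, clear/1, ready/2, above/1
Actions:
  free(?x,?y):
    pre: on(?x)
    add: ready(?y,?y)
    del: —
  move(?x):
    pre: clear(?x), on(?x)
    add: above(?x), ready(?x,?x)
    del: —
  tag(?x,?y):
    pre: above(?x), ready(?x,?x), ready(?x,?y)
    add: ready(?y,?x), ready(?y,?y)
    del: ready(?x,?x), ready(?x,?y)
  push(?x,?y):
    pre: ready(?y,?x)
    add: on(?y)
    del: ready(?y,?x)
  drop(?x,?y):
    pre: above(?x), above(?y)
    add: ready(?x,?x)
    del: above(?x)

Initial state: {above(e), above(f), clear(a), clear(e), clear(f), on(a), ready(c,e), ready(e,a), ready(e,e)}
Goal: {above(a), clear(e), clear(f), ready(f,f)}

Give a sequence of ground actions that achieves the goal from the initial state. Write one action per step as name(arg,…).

1. free(a,f)  →  {above(e), above(f), clear(a), clear(e), clear(f), on(a), ready(c,e), ready(e,a), ready(e,e), ready(f,f)}
2. move(a)  →  {above(a), above(e), above(f), clear(a), clear(e), clear(f), on(a), ready(a,a), ready(c,e), ready(e,a), ready(e,e), ready(f,f)}

free(a,f); move(a)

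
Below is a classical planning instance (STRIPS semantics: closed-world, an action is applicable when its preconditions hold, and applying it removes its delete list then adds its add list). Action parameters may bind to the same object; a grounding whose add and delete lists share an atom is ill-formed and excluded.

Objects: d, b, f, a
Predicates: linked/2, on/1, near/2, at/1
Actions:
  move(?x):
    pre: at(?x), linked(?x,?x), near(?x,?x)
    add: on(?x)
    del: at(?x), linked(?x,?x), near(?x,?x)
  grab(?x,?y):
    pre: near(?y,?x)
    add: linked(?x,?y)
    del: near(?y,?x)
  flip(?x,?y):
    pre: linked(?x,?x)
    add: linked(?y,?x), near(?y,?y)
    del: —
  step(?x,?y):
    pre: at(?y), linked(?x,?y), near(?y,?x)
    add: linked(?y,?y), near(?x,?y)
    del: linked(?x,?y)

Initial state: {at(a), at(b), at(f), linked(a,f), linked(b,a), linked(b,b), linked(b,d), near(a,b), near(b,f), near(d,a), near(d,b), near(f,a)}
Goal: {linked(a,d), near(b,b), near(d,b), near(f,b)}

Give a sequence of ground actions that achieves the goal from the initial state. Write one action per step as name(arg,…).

1. grab(a,d)  →  {at(a), at(b), at(f), linked(a,d), linked(a,f), linked(b,a), linked(b,b), linked(b,d), near(a,b), near(b,f), near(d,b), near(f,a)}
2. flip(b,b)  →  {at(a), at(b), at(f), linked(a,d), linked(a,f), linked(b,a), linked(b,b), linked(b,d), near(a,b), near(b,b), near(b,f), near(d,b), near(f,a)}
3. flip(b,f)  →  {at(a), at(b), at(f), linked(a,d), linked(a,f), linked(b,a), linked(b,b), linked(b,d), linked(f,b), near(a,b), near(b,b), near(b,f), near(d,b), near(f,a), near(f,f)}
4. step(f,b)  →  {at(a), at(b), at(f), linked(a,d), linked(a,f), linked(b,a), linked(b,b), linked(b,d), near(a,b), near(b,b), near(b,f), near(d,b), near(f,a), near(f,b), near(f,f)}

grab(a,d); flip(b,b); flip(b,f); step(f,b)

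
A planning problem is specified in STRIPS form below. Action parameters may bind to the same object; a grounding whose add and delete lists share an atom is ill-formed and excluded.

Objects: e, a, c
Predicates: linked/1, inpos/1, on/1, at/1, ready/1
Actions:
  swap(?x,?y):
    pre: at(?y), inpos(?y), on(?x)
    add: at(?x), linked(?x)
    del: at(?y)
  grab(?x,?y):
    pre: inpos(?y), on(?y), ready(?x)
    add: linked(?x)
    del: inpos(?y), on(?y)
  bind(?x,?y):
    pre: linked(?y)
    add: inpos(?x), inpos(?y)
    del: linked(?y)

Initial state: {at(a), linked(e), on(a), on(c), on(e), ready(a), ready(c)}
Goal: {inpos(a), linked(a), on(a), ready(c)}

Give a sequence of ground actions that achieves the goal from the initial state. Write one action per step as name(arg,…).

bind(a,e); grab(a,e)

1. bind(a,e)  →  {at(a), inpos(a), inpos(e), on(a), on(c), on(e), ready(a), ready(c)}
2. grab(a,e)  →  {at(a), inpos(a), linked(a), on(a), on(c), ready(a), ready(c)}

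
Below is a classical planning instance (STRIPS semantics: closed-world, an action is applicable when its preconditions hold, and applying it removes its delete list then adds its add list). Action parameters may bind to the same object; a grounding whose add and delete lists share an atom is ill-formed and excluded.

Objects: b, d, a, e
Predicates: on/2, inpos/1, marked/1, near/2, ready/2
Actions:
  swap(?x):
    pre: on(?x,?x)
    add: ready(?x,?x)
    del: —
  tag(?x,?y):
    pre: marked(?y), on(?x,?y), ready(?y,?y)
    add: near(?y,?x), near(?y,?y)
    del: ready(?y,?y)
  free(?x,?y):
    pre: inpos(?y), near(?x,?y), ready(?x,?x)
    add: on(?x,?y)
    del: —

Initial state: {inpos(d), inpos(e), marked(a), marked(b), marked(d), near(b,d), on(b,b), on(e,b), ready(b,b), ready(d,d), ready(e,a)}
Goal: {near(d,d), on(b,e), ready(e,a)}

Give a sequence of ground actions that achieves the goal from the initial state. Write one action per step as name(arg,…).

1. tag(e,b)  →  {inpos(d), inpos(e), marked(a), marked(b), marked(d), near(b,b), near(b,d), near(b,e), on(b,b), on(e,b), ready(d,d), ready(e,a)}
2. swap(b)  →  {inpos(d), inpos(e), marked(a), marked(b), marked(d), near(b,b), near(b,d), near(b,e), on(b,b), on(e,b), ready(b,b), ready(d,d), ready(e,a)}
3. free(b,d)  →  {inpos(d), inpos(e), marked(a), marked(b), marked(d), near(b,b), near(b,d), near(b,e), on(b,b), on(b,d), on(e,b), ready(b,b), ready(d,d), ready(e,a)}
4. tag(b,d)  →  {inpos(d), inpos(e), marked(a), marked(b), marked(d), near(b,b), near(b,d), near(b,e), near(d,b), near(d,d), on(b,b), on(b,d), on(e,b), ready(b,b), ready(e,a)}
5. free(b,e)  →  {inpos(d), inpos(e), marked(a), marked(b), marked(d), near(b,b), near(b,d), near(b,e), near(d,b), near(d,d), on(b,b), on(b,d), on(b,e), on(e,b), ready(b,b), ready(e,a)}

tag(e,b); swap(b); free(b,d); tag(b,d); free(b,e)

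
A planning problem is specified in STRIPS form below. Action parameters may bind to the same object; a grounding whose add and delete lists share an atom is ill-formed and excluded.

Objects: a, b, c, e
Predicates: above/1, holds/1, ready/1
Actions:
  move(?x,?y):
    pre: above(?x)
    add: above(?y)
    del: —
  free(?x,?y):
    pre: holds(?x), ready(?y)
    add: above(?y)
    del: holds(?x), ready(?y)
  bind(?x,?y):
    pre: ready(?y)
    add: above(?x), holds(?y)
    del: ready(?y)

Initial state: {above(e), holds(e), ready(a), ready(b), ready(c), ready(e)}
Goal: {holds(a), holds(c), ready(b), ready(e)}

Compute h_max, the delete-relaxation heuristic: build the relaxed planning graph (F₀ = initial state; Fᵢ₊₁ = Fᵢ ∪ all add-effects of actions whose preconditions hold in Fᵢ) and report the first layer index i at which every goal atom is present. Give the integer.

F0 = init (6 atoms)
F1 = F0 ∪ {above(a), above(b), above(c), holds(a), holds(b), holds(c)}  (12 atoms)
goal ⊆ F1  ⇒  h_max = 1

1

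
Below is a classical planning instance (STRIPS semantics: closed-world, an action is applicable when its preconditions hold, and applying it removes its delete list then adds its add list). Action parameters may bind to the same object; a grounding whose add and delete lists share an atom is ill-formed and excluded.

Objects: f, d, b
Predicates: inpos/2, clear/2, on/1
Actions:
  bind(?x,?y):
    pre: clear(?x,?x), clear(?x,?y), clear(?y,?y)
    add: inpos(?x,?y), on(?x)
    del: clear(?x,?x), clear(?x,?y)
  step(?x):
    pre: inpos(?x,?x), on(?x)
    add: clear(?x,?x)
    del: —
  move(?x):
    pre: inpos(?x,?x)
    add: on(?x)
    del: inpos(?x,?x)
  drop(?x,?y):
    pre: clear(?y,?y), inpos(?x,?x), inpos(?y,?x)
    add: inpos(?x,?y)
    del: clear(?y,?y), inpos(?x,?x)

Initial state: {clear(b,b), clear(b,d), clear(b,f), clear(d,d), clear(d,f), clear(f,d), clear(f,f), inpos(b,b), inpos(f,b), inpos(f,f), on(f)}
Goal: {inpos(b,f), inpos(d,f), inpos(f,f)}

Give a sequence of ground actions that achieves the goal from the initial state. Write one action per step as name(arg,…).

bind(d,f); bind(b,f)

1. bind(d,f)  →  {clear(b,b), clear(b,d), clear(b,f), clear(f,d), clear(f,f), inpos(b,b), inpos(d,f), inpos(f,b), inpos(f,f), on(d), on(f)}
2. bind(b,f)  →  {clear(b,d), clear(f,d), clear(f,f), inpos(b,b), inpos(b,f), inpos(d,f), inpos(f,b), inpos(f,f), on(b), on(d), on(f)}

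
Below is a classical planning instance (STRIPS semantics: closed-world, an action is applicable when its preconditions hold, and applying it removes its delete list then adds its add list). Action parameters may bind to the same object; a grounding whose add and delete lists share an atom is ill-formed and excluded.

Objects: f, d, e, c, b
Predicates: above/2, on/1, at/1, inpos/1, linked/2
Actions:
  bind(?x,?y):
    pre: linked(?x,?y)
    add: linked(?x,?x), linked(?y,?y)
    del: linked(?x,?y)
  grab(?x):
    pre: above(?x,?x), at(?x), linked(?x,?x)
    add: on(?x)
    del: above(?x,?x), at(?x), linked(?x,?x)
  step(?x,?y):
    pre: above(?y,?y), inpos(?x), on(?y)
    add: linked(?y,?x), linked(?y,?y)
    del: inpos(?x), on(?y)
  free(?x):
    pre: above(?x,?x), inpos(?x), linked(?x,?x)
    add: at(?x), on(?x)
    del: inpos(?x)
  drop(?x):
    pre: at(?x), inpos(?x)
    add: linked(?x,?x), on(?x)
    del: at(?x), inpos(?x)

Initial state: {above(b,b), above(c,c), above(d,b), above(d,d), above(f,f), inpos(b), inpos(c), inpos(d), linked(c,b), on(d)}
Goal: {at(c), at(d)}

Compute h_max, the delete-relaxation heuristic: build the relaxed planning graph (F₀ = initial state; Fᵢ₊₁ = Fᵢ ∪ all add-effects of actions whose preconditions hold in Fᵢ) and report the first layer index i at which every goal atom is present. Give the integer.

2

F0 = init (10 atoms)
F1 = F0 ∪ {linked(b,b), linked(c,c), linked(d,b), linked(d,c), linked(d,d)}  (15 atoms)
F2 = F1 ∪ {at(b), at(c), at(d), on(b), on(c)}  (20 atoms)
goal ⊆ F2  ⇒  h_max = 2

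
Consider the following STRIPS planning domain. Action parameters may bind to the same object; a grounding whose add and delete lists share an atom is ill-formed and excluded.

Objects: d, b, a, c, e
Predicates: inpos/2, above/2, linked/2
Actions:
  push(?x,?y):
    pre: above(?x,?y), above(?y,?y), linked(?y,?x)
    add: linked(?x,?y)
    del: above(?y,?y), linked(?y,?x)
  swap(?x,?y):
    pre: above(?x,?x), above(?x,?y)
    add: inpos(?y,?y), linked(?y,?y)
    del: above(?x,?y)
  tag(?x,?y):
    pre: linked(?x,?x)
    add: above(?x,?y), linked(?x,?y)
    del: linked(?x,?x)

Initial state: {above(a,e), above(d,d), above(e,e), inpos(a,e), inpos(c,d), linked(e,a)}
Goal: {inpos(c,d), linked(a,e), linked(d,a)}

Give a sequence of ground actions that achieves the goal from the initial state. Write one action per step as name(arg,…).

1. push(a,e)  →  {above(a,e), above(d,d), inpos(a,e), inpos(c,d), linked(a,e)}
2. swap(d,d)  →  {above(a,e), inpos(a,e), inpos(c,d), inpos(d,d), linked(a,e), linked(d,d)}
3. tag(d,a)  →  {above(a,e), above(d,a), inpos(a,e), inpos(c,d), inpos(d,d), linked(a,e), linked(d,a)}

push(a,e); swap(d,d); tag(d,a)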